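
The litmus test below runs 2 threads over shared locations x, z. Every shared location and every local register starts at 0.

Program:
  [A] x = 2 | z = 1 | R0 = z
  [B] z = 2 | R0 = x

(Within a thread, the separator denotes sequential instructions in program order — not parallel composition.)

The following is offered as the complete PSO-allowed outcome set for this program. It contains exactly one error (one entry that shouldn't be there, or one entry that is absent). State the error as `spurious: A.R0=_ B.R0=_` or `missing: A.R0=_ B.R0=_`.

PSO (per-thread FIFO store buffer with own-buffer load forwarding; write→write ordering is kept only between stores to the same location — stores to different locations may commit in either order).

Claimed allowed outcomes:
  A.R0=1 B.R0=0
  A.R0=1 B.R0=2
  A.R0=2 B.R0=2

outcome vector order: (A.R0,B.R0)
[PSO] allowed = {1/0, 1/2, 2/0, 2/2}
PSO∖claimed = {2/0}

missing: A.R0=2 B.R0=0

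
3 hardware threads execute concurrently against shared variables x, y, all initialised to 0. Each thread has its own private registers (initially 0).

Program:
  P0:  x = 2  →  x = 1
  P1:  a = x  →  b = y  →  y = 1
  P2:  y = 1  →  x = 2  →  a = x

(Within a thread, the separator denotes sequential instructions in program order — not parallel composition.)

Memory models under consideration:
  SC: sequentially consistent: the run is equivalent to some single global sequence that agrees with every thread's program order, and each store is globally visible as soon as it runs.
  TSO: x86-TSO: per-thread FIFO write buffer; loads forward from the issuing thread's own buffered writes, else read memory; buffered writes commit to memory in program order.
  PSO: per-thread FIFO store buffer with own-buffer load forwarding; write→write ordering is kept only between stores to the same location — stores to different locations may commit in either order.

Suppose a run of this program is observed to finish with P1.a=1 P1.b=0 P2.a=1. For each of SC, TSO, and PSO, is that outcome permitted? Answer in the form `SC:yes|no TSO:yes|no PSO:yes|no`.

outcome vector order: (P1.a,P1.b,P2.a)
SC: 11 outcomes — {001; 002; 011; 012; 102; 111; 112; 201; 202; 211; 212}
TSO: 11 outcomes — {001; 002; 011; 012; 102; 111; 112; 201; 202; 211; 212}
PSO: 12 outcomes — {001; 002; 011; 012; 101; 102; 111; 112; 201; 202; 211; 212}
target 101 ∈ {PSO}

SC:no TSO:no PSO:yes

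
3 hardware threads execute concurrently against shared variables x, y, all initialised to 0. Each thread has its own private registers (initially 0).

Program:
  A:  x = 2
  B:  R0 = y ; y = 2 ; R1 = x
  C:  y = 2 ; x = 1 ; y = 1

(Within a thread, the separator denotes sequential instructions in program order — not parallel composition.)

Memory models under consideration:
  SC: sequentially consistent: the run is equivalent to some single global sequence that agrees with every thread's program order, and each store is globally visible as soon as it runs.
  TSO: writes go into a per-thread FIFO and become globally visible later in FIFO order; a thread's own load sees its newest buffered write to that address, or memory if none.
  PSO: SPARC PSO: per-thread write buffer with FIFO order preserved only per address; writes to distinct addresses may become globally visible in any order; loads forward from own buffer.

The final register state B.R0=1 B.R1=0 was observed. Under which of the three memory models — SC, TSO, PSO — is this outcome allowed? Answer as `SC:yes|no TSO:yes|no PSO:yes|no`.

SC:no TSO:no PSO:yes

outcome vector order: (B.R0,B.R1)
SC (8): 0/0, 0/1, 0/2, 1/1, 1/2, 2/0, 2/1, 2/2
TSO (8): 0/0, 0/1, 0/2, 1/1, 1/2, 2/0, 2/1, 2/2
PSO (9): 0/0, 0/1, 0/2, 1/0, 1/1, 1/2, 2/0, 2/1, 2/2
target 1/0 ∈ {PSO}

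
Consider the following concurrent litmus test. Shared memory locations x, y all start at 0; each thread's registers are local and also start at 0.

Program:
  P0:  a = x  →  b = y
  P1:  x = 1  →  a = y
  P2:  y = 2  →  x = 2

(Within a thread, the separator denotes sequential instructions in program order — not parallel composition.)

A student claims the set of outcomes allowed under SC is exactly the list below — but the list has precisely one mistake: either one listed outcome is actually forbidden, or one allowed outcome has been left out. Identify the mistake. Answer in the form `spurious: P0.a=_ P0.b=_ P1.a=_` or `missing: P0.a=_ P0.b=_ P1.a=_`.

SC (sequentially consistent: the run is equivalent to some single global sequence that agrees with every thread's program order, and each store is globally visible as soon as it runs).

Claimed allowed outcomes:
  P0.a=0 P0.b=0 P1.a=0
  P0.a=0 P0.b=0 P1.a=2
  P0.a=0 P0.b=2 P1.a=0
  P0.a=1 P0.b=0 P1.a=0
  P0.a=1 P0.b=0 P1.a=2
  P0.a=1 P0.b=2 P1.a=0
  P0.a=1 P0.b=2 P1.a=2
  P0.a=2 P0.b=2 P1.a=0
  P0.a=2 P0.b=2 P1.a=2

missing: P0.a=0 P0.b=2 P1.a=2

outcome vector order: (P0.a,P0.b,P1.a)
under SC → (0,0,0); (0,0,2); (0,2,0); (0,2,2); (1,0,0); (1,0,2); (1,2,0); (1,2,2); (2,2,0); (2,2,2)
SC∖claimed = {(0,2,2)}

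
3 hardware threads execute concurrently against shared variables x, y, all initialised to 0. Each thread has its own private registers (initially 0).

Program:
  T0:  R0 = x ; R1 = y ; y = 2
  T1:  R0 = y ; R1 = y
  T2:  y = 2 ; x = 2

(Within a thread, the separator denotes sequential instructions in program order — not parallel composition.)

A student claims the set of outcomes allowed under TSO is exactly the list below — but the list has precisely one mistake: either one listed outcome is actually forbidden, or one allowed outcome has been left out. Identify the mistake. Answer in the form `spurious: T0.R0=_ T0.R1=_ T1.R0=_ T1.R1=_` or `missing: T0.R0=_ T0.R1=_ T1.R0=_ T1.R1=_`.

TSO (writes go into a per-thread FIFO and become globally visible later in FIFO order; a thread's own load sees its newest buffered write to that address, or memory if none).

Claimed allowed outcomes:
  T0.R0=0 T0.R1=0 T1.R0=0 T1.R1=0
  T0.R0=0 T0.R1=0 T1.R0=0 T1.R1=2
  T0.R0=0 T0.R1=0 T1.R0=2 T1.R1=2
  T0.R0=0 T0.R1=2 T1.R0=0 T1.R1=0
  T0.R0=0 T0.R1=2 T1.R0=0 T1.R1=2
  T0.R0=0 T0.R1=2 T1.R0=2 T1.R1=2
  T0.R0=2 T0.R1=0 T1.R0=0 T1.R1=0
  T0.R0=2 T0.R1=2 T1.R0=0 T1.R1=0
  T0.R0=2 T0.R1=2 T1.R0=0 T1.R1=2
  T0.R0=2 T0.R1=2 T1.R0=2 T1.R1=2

spurious: T0.R0=2 T0.R1=0 T1.R0=0 T1.R1=0

outcome vector order: (T0.R0,T0.R1,T1.R0,T1.R1)
[TSO] allowed = {<0 0 0 0>; <0 0 0 2>; <0 0 2 2>; <0 2 0 0>; <0 2 0 2>; <0 2 2 2>; <2 2 0 0>; <2 2 0 2>; <2 2 2 2>}
claimed∖TSO = {<2 0 0 0>}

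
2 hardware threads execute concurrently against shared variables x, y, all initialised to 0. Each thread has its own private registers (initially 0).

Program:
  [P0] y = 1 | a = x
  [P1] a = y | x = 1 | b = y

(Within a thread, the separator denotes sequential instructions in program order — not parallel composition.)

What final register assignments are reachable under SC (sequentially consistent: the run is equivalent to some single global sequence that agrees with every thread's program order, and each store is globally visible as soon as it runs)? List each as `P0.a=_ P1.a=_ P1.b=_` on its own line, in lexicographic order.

outcome vector order: (P0.a,P1.a,P1.b)
|SC outcomes| = 5

P0.a=0 P1.a=0 P1.b=1
P0.a=0 P1.a=1 P1.b=1
P0.a=1 P1.a=0 P1.b=0
P0.a=1 P1.a=0 P1.b=1
P0.a=1 P1.a=1 P1.b=1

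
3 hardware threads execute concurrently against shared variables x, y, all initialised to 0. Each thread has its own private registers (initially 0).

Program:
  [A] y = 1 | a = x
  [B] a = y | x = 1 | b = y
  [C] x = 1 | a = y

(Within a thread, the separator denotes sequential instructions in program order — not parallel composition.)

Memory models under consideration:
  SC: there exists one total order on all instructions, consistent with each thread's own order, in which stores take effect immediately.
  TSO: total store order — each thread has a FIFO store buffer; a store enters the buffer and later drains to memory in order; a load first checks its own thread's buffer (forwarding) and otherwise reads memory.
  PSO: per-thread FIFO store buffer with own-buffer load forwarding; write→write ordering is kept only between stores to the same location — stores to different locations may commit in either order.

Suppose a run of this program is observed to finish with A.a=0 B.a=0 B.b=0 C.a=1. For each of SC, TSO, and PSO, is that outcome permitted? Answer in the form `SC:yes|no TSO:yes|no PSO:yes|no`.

SC:no TSO:yes PSO:yes

outcome vector order: (A.a,B.a,B.b,C.a)
SC: 8 outcomes — {(0,0,1,1); (0,1,1,1); (1,0,0,0); (1,0,0,1); (1,0,1,0); (1,0,1,1); (1,1,1,0); (1,1,1,1)}
TSO: 12 outcomes — {(0,0,0,0); (0,0,0,1); (0,0,1,0); (0,0,1,1); (0,1,1,0); (0,1,1,1); (1,0,0,0); (1,0,0,1); (1,0,1,0); (1,0,1,1); (1,1,1,0); (1,1,1,1)}
PSO: 12 outcomes — {(0,0,0,0); (0,0,0,1); (0,0,1,0); (0,0,1,1); (0,1,1,0); (0,1,1,1); (1,0,0,0); (1,0,0,1); (1,0,1,0); (1,0,1,1); (1,1,1,0); (1,1,1,1)}
target (0,0,0,1) ∈ {TSO,PSO}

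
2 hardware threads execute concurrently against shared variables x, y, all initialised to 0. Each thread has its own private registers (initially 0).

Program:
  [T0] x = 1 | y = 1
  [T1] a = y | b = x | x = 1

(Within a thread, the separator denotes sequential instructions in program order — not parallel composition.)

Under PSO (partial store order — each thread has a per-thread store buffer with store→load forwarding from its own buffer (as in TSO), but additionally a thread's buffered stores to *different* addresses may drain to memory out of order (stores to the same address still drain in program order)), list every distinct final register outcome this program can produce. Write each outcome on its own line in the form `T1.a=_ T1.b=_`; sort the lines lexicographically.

outcome vector order: (T1.a,T1.b)
|PSO outcomes| = 4

T1.a=0 T1.b=0
T1.a=0 T1.b=1
T1.a=1 T1.b=0
T1.a=1 T1.b=1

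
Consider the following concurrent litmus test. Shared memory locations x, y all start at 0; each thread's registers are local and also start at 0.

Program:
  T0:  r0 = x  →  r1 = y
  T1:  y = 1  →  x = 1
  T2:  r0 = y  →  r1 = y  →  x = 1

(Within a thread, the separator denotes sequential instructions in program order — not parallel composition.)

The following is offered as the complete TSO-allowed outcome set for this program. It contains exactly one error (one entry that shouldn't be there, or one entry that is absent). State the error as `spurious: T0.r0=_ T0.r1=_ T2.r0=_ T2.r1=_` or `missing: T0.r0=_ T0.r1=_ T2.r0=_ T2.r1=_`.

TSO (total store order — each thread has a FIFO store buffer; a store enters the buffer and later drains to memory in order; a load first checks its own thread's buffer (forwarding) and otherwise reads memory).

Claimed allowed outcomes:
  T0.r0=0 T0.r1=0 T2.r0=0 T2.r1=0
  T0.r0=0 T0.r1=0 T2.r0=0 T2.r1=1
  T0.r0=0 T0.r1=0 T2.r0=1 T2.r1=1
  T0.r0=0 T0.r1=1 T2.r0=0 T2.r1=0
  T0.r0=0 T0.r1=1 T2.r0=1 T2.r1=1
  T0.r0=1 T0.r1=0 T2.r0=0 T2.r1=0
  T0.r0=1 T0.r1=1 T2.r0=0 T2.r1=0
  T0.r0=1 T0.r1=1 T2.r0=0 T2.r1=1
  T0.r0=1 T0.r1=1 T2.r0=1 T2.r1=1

outcome vector order: (T0.r0,T0.r1,T2.r0,T2.r1)
[TSO] allowed = {0000 0001 0011 0100 0101 0111 1000 1100 1101 1111}
TSO∖claimed = {0101}

missing: T0.r0=0 T0.r1=1 T2.r0=0 T2.r1=1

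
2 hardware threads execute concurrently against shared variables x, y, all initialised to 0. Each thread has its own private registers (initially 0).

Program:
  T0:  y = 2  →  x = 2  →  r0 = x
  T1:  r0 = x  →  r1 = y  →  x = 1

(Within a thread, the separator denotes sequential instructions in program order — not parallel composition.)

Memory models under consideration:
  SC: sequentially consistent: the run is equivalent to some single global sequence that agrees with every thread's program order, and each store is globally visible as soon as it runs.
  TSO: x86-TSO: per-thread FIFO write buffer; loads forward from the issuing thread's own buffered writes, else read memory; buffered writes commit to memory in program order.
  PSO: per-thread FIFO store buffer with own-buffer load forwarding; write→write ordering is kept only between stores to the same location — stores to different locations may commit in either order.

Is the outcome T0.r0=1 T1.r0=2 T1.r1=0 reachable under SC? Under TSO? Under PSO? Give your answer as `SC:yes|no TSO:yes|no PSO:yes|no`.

SC:no TSO:no PSO:yes

outcome vector order: (T0.r0,T1.r0,T1.r1)
SC: 6 outcomes — {<1 0 0> <1 0 2> <1 2 2> <2 0 0> <2 0 2> <2 2 2>}
TSO: 6 outcomes — {<1 0 0> <1 0 2> <1 2 2> <2 0 0> <2 0 2> <2 2 2>}
PSO: 8 outcomes — {<1 0 0> <1 0 2> <1 2 0> <1 2 2> <2 0 0> <2 0 2> <2 2 0> <2 2 2>}
target <1 2 0> ∈ {PSO}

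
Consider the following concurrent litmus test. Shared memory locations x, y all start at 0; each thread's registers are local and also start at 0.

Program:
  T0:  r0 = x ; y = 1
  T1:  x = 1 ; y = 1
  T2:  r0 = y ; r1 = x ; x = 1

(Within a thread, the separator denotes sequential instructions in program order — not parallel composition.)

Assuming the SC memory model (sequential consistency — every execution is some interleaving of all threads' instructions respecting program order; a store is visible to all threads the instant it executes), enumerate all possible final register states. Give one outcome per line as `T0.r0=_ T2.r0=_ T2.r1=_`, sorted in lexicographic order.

T0.r0=0 T2.r0=0 T2.r1=0
T0.r0=0 T2.r0=0 T2.r1=1
T0.r0=0 T2.r0=1 T2.r1=0
T0.r0=0 T2.r0=1 T2.r1=1
T0.r0=1 T2.r0=0 T2.r1=0
T0.r0=1 T2.r0=0 T2.r1=1
T0.r0=1 T2.r0=1 T2.r1=1

outcome vector order: (T0.r0,T2.r0,T2.r1)
|SC outcomes| = 7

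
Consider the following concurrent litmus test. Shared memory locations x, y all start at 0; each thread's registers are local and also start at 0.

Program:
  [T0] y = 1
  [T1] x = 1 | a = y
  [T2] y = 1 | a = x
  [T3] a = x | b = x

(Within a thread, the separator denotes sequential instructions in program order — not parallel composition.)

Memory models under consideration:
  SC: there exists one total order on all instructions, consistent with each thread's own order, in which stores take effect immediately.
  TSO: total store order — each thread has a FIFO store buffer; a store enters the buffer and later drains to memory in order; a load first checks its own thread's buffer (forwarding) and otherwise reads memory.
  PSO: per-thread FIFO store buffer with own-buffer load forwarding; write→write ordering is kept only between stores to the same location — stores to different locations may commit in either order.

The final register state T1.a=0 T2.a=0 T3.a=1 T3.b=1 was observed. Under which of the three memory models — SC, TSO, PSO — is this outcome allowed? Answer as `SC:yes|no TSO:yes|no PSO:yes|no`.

outcome vector order: (T1.a,T2.a,T3.a,T3.b)
[SC] allowed = {(0,1,0,0), (0,1,0,1), (0,1,1,1), (1,0,0,0), (1,0,0,1), (1,0,1,1), (1,1,0,0), (1,1,0,1), (1,1,1,1)}
[TSO] allowed = {(0,0,0,0), (0,0,0,1), (0,0,1,1), (0,1,0,0), (0,1,0,1), (0,1,1,1), (1,0,0,0), (1,0,0,1), (1,0,1,1), (1,1,0,0), (1,1,0,1), (1,1,1,1)}
[PSO] allowed = {(0,0,0,0), (0,0,0,1), (0,0,1,1), (0,1,0,0), (0,1,0,1), (0,1,1,1), (1,0,0,0), (1,0,0,1), (1,0,1,1), (1,1,0,0), (1,1,0,1), (1,1,1,1)}
target (0,0,1,1) ∈ {TSO,PSO}

SC:no TSO:yes PSO:yes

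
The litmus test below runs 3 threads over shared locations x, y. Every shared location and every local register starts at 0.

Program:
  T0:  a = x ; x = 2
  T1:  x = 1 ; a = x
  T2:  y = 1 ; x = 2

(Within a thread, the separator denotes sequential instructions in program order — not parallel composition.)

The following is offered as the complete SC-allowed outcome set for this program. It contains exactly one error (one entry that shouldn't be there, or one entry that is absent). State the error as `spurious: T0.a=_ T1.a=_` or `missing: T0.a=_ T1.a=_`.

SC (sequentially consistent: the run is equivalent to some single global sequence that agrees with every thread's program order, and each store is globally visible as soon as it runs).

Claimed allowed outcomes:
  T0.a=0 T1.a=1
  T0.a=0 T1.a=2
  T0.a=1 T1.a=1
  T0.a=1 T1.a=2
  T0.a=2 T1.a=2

outcome vector order: (T0.a,T1.a)
[SC] allowed = {0/1, 0/2, 1/1, 1/2, 2/1, 2/2}
SC∖claimed = {2/1}

missing: T0.a=2 T1.a=1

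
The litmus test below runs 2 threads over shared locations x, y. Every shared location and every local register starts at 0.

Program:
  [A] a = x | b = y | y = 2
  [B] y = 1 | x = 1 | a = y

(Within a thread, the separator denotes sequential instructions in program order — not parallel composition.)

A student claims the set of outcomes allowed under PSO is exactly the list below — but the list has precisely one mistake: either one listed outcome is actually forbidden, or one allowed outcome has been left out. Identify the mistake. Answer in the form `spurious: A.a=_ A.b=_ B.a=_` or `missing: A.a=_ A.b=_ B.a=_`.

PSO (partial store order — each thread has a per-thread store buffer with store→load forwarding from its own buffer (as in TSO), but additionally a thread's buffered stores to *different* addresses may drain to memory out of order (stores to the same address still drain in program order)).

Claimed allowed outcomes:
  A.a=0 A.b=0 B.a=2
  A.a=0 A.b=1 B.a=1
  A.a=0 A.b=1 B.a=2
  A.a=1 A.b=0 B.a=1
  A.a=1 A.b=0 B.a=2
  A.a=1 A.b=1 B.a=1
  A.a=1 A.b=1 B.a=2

missing: A.a=0 A.b=0 B.a=1

outcome vector order: (A.a,A.b,B.a)
under PSO → 0/0/1 0/0/2 0/1/1 0/1/2 1/0/1 1/0/2 1/1/1 1/1/2
PSO∖claimed = {0/0/1}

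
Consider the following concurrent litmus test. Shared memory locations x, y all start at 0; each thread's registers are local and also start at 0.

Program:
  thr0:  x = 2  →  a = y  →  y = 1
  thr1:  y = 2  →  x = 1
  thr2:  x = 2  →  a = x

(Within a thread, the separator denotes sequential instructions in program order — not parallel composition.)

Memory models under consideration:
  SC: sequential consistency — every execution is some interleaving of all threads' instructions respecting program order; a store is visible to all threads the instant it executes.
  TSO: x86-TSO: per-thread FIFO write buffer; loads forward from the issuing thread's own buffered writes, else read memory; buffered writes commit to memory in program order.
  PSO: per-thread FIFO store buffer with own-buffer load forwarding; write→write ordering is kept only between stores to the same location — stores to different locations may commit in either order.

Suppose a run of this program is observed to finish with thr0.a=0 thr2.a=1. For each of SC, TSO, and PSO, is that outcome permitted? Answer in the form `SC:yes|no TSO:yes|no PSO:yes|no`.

outcome vector order: (thr0.a,thr2.a)
under SC → 0/1; 0/2; 2/1; 2/2
under TSO → 0/1; 0/2; 2/1; 2/2
under PSO → 0/1; 0/2; 2/1; 2/2
target 0/1 ∈ {SC,TSO,PSO}

SC:yes TSO:yes PSO:yes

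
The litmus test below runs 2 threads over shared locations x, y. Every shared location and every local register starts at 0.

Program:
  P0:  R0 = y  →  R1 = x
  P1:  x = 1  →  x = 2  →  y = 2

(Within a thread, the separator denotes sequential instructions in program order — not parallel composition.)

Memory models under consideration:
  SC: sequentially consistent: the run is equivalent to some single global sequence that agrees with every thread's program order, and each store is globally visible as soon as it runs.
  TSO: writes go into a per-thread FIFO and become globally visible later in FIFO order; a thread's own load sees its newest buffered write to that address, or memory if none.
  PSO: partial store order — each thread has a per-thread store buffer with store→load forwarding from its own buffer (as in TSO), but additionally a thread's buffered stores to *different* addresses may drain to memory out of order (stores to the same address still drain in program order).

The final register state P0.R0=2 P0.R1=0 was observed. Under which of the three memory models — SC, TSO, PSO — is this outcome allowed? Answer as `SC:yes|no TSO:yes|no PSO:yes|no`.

outcome vector order: (P0.R0,P0.R1)
SC: 4 outcomes — {<0 0>, <0 1>, <0 2>, <2 2>}
TSO: 4 outcomes — {<0 0>, <0 1>, <0 2>, <2 2>}
PSO: 6 outcomes — {<0 0>, <0 1>, <0 2>, <2 0>, <2 1>, <2 2>}
target <2 0> ∈ {PSO}

SC:no TSO:no PSO:yes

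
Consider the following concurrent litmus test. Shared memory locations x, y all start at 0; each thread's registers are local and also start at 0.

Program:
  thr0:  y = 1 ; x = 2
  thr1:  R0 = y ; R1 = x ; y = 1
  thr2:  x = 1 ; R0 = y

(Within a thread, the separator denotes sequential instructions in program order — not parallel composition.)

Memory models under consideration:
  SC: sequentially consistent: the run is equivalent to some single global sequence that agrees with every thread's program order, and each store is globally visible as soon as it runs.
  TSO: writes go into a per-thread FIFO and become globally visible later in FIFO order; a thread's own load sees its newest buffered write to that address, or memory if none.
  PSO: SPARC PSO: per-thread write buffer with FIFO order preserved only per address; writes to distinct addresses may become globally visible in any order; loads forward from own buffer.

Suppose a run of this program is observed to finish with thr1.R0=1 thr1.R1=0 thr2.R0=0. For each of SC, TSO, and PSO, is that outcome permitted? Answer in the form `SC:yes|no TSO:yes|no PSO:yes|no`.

outcome vector order: (thr1.R0,thr1.R1,thr2.R0)
SC: 11 outcomes — {(0,0,0); (0,0,1); (0,1,0); (0,1,1); (0,2,0); (0,2,1); (1,0,1); (1,1,0); (1,1,1); (1,2,0); (1,2,1)}
TSO: 12 outcomes — {(0,0,0); (0,0,1); (0,1,0); (0,1,1); (0,2,0); (0,2,1); (1,0,0); (1,0,1); (1,1,0); (1,1,1); (1,2,0); (1,2,1)}
PSO: 12 outcomes — {(0,0,0); (0,0,1); (0,1,0); (0,1,1); (0,2,0); (0,2,1); (1,0,0); (1,0,1); (1,1,0); (1,1,1); (1,2,0); (1,2,1)}
target (1,0,0) ∈ {TSO,PSO}

SC:no TSO:yes PSO:yes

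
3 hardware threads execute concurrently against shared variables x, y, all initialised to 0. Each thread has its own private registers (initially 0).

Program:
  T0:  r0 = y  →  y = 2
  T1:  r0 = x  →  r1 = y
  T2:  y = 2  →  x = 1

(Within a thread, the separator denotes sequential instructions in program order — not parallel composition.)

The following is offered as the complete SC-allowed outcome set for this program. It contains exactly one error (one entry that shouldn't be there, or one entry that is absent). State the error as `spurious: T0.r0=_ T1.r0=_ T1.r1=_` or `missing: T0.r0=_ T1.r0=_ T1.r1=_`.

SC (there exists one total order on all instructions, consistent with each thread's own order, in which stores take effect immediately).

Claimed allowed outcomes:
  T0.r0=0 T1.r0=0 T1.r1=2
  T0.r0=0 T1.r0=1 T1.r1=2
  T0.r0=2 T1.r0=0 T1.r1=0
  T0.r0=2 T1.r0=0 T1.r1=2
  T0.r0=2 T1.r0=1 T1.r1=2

outcome vector order: (T0.r0,T1.r0,T1.r1)
[SC] allowed = {000 002 012 200 202 212}
SC∖claimed = {000}

missing: T0.r0=0 T1.r0=0 T1.r1=0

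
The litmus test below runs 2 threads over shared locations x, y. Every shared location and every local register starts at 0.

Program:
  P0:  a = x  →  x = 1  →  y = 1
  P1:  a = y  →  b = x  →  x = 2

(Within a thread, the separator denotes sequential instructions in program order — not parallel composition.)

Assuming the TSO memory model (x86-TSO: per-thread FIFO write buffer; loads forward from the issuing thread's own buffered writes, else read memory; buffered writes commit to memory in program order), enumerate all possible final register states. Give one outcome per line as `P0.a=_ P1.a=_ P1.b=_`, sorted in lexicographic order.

P0.a=0 P1.a=0 P1.b=0
P0.a=0 P1.a=0 P1.b=1
P0.a=0 P1.a=1 P1.b=1
P0.a=2 P1.a=0 P1.b=0

outcome vector order: (P0.a,P1.a,P1.b)
|TSO outcomes| = 4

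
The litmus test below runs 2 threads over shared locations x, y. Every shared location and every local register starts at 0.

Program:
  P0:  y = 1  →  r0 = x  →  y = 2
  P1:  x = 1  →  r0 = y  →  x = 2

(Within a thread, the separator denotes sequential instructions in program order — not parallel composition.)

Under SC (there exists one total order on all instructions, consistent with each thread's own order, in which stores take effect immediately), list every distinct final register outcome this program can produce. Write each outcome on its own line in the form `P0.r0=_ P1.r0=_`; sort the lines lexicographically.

outcome vector order: (P0.r0,P1.r0)
|SC outcomes| = 7

P0.r0=0 P1.r0=1
P0.r0=0 P1.r0=2
P0.r0=1 P1.r0=0
P0.r0=1 P1.r0=1
P0.r0=1 P1.r0=2
P0.r0=2 P1.r0=0
P0.r0=2 P1.r0=1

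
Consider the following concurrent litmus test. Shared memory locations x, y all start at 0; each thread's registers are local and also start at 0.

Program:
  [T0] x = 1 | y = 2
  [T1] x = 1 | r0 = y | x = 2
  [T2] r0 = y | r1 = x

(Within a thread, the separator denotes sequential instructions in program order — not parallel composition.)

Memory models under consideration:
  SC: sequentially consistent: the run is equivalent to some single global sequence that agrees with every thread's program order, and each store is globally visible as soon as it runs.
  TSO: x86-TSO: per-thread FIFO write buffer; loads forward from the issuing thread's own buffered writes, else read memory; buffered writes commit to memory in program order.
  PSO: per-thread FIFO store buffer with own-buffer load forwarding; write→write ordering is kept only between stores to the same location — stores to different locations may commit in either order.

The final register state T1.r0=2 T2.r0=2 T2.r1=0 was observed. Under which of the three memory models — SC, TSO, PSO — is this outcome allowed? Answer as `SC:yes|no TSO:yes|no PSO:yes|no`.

SC:no TSO:no PSO:yes

outcome vector order: (T1.r0,T2.r0,T2.r1)
SC (10): 000, 001, 002, 021, 022, 200, 201, 202, 221, 222
TSO (10): 000, 001, 002, 021, 022, 200, 201, 202, 221, 222
PSO (12): 000, 001, 002, 020, 021, 022, 200, 201, 202, 220, 221, 222
target 220 ∈ {PSO}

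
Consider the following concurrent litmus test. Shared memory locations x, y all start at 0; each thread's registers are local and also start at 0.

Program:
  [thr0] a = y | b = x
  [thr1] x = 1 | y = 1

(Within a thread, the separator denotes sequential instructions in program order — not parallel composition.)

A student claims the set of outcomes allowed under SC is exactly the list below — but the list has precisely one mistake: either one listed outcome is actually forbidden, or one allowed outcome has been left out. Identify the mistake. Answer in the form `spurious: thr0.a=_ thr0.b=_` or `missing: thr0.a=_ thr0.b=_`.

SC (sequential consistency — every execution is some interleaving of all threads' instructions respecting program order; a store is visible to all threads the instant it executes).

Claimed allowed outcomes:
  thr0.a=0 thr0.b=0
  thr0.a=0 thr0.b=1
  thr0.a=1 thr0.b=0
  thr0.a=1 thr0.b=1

spurious: thr0.a=1 thr0.b=0

outcome vector order: (thr0.a,thr0.b)
SC: 3 outcomes — {<0 0>; <0 1>; <1 1>}
claimed∖SC = {<1 0>}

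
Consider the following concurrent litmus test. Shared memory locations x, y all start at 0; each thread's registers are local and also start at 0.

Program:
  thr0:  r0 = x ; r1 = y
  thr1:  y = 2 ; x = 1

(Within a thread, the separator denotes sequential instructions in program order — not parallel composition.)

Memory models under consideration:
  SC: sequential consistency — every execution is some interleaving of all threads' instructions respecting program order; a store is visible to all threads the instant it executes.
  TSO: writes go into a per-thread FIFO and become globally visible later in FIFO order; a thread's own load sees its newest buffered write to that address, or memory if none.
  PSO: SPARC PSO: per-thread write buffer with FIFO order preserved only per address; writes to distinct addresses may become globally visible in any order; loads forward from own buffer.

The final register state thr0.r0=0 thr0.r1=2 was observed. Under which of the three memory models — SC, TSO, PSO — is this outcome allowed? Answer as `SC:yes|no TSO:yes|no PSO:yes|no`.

outcome vector order: (thr0.r0,thr0.r1)
[SC] allowed = {<0 0> <0 2> <1 2>}
[TSO] allowed = {<0 0> <0 2> <1 2>}
[PSO] allowed = {<0 0> <0 2> <1 0> <1 2>}
target <0 2> ∈ {SC,TSO,PSO}

SC:yes TSO:yes PSO:yes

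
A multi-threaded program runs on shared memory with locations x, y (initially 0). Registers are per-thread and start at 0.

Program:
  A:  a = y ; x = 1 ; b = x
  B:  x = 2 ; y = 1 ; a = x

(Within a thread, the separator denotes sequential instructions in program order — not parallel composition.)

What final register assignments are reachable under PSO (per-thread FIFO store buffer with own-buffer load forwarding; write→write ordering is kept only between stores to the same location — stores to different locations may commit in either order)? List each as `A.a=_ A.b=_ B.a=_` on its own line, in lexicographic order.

outcome vector order: (A.a,A.b,B.a)
|PSO outcomes| = 6

A.a=0 A.b=1 B.a=1
A.a=0 A.b=1 B.a=2
A.a=0 A.b=2 B.a=2
A.a=1 A.b=1 B.a=1
A.a=1 A.b=1 B.a=2
A.a=1 A.b=2 B.a=2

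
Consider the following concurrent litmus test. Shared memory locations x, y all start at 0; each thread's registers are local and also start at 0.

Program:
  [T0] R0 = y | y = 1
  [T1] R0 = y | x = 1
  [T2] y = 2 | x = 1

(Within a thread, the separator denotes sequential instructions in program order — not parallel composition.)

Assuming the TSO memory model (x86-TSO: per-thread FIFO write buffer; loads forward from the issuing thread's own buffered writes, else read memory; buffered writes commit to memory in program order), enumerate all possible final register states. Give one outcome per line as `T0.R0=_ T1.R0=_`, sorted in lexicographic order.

outcome vector order: (T0.R0,T1.R0)
|TSO outcomes| = 6

T0.R0=0 T1.R0=0
T0.R0=0 T1.R0=1
T0.R0=0 T1.R0=2
T0.R0=2 T1.R0=0
T0.R0=2 T1.R0=1
T0.R0=2 T1.R0=2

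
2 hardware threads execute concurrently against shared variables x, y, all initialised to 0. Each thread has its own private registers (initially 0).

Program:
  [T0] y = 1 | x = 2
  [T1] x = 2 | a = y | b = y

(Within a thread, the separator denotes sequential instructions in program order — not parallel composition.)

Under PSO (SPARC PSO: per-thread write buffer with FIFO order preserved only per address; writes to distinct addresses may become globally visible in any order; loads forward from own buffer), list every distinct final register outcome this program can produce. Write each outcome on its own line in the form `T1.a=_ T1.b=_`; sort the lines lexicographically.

outcome vector order: (T1.a,T1.b)
|PSO outcomes| = 3

T1.a=0 T1.b=0
T1.a=0 T1.b=1
T1.a=1 T1.b=1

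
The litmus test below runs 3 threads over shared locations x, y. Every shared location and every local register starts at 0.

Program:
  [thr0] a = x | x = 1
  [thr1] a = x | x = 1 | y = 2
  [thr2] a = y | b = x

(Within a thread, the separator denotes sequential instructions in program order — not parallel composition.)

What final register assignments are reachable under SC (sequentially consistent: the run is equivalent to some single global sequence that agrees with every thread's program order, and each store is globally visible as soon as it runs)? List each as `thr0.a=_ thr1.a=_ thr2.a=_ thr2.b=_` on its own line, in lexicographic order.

thr0.a=0 thr1.a=0 thr2.a=0 thr2.b=0
thr0.a=0 thr1.a=0 thr2.a=0 thr2.b=1
thr0.a=0 thr1.a=0 thr2.a=2 thr2.b=1
thr0.a=0 thr1.a=1 thr2.a=0 thr2.b=0
thr0.a=0 thr1.a=1 thr2.a=0 thr2.b=1
thr0.a=0 thr1.a=1 thr2.a=2 thr2.b=1
thr0.a=1 thr1.a=0 thr2.a=0 thr2.b=0
thr0.a=1 thr1.a=0 thr2.a=0 thr2.b=1
thr0.a=1 thr1.a=0 thr2.a=2 thr2.b=1

outcome vector order: (thr0.a,thr1.a,thr2.a,thr2.b)
|SC outcomes| = 9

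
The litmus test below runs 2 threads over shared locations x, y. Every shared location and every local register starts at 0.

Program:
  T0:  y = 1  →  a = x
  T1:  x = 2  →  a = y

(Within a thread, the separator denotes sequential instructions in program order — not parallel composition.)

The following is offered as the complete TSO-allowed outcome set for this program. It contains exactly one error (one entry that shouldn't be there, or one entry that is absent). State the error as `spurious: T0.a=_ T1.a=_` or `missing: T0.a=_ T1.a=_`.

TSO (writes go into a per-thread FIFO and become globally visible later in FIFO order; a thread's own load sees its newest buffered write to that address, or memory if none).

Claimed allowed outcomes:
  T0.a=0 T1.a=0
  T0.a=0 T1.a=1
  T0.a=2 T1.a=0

outcome vector order: (T0.a,T1.a)
TSO (4): 0/0 0/1 2/0 2/1
TSO∖claimed = {2/1}

missing: T0.a=2 T1.a=1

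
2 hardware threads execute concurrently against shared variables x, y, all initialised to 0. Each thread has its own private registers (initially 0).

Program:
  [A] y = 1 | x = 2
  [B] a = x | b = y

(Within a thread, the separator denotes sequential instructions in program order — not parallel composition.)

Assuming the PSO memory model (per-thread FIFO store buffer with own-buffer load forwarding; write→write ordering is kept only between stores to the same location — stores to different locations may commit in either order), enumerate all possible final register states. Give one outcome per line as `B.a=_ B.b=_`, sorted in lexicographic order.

outcome vector order: (B.a,B.b)
|PSO outcomes| = 4

B.a=0 B.b=0
B.a=0 B.b=1
B.a=2 B.b=0
B.a=2 B.b=1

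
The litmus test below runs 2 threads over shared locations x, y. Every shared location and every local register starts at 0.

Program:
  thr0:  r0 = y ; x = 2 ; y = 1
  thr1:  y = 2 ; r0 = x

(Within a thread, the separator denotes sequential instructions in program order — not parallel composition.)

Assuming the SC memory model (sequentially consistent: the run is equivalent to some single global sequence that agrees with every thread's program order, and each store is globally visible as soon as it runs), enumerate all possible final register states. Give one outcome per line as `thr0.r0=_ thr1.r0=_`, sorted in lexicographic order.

outcome vector order: (thr0.r0,thr1.r0)
|SC outcomes| = 4

thr0.r0=0 thr1.r0=0
thr0.r0=0 thr1.r0=2
thr0.r0=2 thr1.r0=0
thr0.r0=2 thr1.r0=2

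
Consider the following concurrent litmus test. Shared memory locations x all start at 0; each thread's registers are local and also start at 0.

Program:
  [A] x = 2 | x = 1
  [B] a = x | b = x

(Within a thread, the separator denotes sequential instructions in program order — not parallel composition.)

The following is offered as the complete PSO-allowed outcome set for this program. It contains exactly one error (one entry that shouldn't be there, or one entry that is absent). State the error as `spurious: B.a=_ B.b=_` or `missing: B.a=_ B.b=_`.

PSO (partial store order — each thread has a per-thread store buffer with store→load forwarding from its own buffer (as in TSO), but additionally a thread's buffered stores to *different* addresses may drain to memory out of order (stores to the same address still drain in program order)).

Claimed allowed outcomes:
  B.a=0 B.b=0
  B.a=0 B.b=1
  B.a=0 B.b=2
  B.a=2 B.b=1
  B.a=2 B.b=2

outcome vector order: (B.a,B.b)
PSO: 6 outcomes — {(0,0); (0,1); (0,2); (1,1); (2,1); (2,2)}
PSO∖claimed = {(1,1)}

missing: B.a=1 B.b=1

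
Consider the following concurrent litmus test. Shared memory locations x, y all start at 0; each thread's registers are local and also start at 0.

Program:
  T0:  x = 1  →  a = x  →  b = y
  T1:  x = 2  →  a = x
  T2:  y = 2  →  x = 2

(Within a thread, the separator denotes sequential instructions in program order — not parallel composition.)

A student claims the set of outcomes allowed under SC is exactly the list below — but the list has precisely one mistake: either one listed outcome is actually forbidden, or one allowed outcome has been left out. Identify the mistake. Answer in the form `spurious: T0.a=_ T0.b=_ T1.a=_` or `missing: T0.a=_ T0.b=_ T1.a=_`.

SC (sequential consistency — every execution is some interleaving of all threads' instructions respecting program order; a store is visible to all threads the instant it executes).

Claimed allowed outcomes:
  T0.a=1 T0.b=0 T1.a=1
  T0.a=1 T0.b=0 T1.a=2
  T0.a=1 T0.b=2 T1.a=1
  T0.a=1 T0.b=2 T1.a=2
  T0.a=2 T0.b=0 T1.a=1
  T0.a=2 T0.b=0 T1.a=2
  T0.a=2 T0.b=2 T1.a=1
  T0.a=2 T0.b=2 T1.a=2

outcome vector order: (T0.a,T0.b,T1.a)
[SC] allowed = {101; 102; 121; 122; 202; 221; 222}
claimed∖SC = {201}

spurious: T0.a=2 T0.b=0 T1.a=1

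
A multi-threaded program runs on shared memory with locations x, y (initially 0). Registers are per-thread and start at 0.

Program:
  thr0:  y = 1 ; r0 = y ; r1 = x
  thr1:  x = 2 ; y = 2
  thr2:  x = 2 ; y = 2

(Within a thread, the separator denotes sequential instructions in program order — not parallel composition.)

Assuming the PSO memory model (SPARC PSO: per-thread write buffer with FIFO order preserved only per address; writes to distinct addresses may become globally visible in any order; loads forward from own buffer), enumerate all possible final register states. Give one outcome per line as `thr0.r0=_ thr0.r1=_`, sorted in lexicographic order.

thr0.r0=1 thr0.r1=0
thr0.r0=1 thr0.r1=2
thr0.r0=2 thr0.r1=0
thr0.r0=2 thr0.r1=2

outcome vector order: (thr0.r0,thr0.r1)
|PSO outcomes| = 4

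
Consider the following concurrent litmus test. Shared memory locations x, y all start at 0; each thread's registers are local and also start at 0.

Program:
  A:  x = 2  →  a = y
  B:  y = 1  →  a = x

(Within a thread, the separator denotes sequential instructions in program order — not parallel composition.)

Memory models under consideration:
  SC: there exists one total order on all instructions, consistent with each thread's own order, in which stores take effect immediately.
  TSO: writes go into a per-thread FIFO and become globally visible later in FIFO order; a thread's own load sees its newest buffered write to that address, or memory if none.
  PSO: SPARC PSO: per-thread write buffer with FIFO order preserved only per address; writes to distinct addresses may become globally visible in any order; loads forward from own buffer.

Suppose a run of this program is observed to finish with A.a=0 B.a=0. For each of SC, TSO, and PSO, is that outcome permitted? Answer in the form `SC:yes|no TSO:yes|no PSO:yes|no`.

outcome vector order: (A.a,B.a)
[SC] allowed = {0/2, 1/0, 1/2}
[TSO] allowed = {0/0, 0/2, 1/0, 1/2}
[PSO] allowed = {0/0, 0/2, 1/0, 1/2}
target 0/0 ∈ {TSO,PSO}

SC:no TSO:yes PSO:yes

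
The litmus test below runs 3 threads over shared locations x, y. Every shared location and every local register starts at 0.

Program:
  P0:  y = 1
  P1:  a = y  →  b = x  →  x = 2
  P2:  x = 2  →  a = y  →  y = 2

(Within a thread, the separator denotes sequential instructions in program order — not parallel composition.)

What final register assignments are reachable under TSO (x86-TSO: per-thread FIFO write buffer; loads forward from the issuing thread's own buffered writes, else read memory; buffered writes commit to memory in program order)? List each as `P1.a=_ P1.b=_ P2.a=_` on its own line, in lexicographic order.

P1.a=0 P1.b=0 P2.a=0
P1.a=0 P1.b=0 P2.a=1
P1.a=0 P1.b=2 P2.a=0
P1.a=0 P1.b=2 P2.a=1
P1.a=1 P1.b=0 P2.a=0
P1.a=1 P1.b=0 P2.a=1
P1.a=1 P1.b=2 P2.a=0
P1.a=1 P1.b=2 P2.a=1
P1.a=2 P1.b=2 P2.a=0
P1.a=2 P1.b=2 P2.a=1

outcome vector order: (P1.a,P1.b,P2.a)
|TSO outcomes| = 10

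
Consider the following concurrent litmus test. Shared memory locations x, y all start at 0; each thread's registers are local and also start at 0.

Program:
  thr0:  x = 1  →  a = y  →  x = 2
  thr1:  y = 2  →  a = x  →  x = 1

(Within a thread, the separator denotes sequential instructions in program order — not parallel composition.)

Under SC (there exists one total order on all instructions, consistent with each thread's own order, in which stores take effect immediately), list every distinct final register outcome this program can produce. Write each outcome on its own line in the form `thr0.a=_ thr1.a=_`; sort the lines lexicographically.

outcome vector order: (thr0.a,thr1.a)
|SC outcomes| = 5

thr0.a=0 thr1.a=1
thr0.a=0 thr1.a=2
thr0.a=2 thr1.a=0
thr0.a=2 thr1.a=1
thr0.a=2 thr1.a=2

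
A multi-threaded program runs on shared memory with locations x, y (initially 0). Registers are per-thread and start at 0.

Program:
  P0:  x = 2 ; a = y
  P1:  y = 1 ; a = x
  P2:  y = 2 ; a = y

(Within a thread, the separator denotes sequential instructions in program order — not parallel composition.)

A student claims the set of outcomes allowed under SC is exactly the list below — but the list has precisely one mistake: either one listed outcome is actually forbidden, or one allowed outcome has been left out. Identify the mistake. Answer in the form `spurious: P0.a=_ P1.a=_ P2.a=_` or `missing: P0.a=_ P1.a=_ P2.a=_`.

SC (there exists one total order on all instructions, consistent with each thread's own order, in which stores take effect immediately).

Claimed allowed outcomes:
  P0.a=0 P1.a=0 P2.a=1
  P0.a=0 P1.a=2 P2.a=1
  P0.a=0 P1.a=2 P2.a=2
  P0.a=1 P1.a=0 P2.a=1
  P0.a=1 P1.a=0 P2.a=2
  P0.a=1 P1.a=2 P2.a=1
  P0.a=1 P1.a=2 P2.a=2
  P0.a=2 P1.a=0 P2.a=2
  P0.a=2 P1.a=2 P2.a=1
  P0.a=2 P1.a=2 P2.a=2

outcome vector order: (P0.a,P1.a,P2.a)
SC (9): (0,2,1) (0,2,2) (1,0,1) (1,0,2) (1,2,1) (1,2,2) (2,0,2) (2,2,1) (2,2,2)
claimed∖SC = {(0,0,1)}

spurious: P0.a=0 P1.a=0 P2.a=1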